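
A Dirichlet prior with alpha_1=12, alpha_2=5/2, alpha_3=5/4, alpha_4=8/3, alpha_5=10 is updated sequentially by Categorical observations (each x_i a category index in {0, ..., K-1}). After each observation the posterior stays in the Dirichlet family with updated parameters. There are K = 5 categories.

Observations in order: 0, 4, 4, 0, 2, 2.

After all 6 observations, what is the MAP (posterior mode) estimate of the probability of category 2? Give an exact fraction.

27/353

obs 1: x=0 → posterior Dirichlet(13, 5/2, 5/4, 8/3, 10)
obs 2: x=4 → posterior Dirichlet(13, 5/2, 5/4, 8/3, 11)
obs 3: x=4 → posterior Dirichlet(13, 5/2, 5/4, 8/3, 12)
obs 4: x=0 → posterior Dirichlet(14, 5/2, 5/4, 8/3, 12)
obs 5: x=2 → posterior Dirichlet(14, 5/2, 9/4, 8/3, 12)
obs 6: x=2 → posterior Dirichlet(14, 5/2, 13/4, 8/3, 12)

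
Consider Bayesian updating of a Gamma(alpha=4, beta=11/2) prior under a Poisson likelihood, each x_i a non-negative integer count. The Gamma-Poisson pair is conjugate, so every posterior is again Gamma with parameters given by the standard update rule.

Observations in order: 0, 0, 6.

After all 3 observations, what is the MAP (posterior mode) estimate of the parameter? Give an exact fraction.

obs 1: x=0 → posterior Gamma(4, 13/2)
obs 2: x=0 → posterior Gamma(4, 15/2)
obs 3: x=6 → posterior Gamma(10, 17/2)

18/17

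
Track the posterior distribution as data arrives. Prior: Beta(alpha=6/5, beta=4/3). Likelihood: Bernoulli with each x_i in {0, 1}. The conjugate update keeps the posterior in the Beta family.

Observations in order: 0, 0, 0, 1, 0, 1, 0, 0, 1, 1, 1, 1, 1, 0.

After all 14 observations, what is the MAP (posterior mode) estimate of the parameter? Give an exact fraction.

54/109

obs 1: x=0 → posterior Beta(6/5, 7/3)
obs 2: x=0 → posterior Beta(6/5, 10/3)
obs 3: x=0 → posterior Beta(6/5, 13/3)
obs 4: x=1 → posterior Beta(11/5, 13/3)
obs 5: x=0 → posterior Beta(11/5, 16/3)
obs 6: x=1 → posterior Beta(16/5, 16/3)
obs 7: x=0 → posterior Beta(16/5, 19/3)
obs 8: x=0 → posterior Beta(16/5, 22/3)
obs 9: x=1 → posterior Beta(21/5, 22/3)
obs 10: x=1 → posterior Beta(26/5, 22/3)
obs 11: x=1 → posterior Beta(31/5, 22/3)
obs 12: x=1 → posterior Beta(36/5, 22/3)
obs 13: x=1 → posterior Beta(41/5, 22/3)
obs 14: x=0 → posterior Beta(41/5, 25/3)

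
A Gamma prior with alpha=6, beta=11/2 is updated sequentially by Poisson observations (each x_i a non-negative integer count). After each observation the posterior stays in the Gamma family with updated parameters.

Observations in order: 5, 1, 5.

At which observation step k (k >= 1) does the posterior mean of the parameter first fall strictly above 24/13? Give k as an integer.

obs 1: x=5 → posterior Gamma(11, 13/2)
obs 2: x=1 → posterior Gamma(12, 15/2)
obs 3: x=5 → posterior Gamma(17, 17/2)

k = 3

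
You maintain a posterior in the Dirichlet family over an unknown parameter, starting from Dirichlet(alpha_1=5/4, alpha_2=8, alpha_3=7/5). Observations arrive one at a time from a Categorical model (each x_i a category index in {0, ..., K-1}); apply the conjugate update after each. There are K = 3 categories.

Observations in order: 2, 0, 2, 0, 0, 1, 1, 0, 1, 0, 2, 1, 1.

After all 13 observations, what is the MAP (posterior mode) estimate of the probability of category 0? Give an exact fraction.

obs 1: x=2 → posterior Dirichlet(5/4, 8, 12/5)
obs 2: x=0 → posterior Dirichlet(9/4, 8, 12/5)
obs 3: x=2 → posterior Dirichlet(9/4, 8, 17/5)
obs 4: x=0 → posterior Dirichlet(13/4, 8, 17/5)
obs 5: x=0 → posterior Dirichlet(17/4, 8, 17/5)
obs 6: x=1 → posterior Dirichlet(17/4, 9, 17/5)
obs 7: x=1 → posterior Dirichlet(17/4, 10, 17/5)
obs 8: x=0 → posterior Dirichlet(21/4, 10, 17/5)
obs 9: x=1 → posterior Dirichlet(21/4, 11, 17/5)
obs 10: x=0 → posterior Dirichlet(25/4, 11, 17/5)
obs 11: x=2 → posterior Dirichlet(25/4, 11, 22/5)
obs 12: x=1 → posterior Dirichlet(25/4, 12, 22/5)
obs 13: x=1 → posterior Dirichlet(25/4, 13, 22/5)

15/59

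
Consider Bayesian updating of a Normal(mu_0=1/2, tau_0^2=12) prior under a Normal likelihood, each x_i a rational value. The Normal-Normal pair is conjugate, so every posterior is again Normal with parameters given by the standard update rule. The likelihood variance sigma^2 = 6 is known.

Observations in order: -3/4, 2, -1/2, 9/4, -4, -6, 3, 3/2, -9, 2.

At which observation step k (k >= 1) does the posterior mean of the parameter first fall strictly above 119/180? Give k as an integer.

obs 1: x=-3/4 → posterior Normal(-1/3, 4)
obs 2: x=2 → posterior Normal(3/5, 12/5)
obs 3: x=-1/2 → posterior Normal(2/7, 12/7)
obs 4: x=9/4 → posterior Normal(13/18, 4/3)
obs 5: x=-4 → posterior Normal(-3/22, 12/11)
obs 6: x=-6 → posterior Normal(-27/26, 12/13)
obs 7: x=3 → posterior Normal(-1/2, 4/5)
obs 8: x=3/2 → posterior Normal(-9/34, 12/17)
obs 9: x=-9 → posterior Normal(-45/38, 12/19)
obs 10: x=2 → posterior Normal(-37/42, 4/7)

k = 4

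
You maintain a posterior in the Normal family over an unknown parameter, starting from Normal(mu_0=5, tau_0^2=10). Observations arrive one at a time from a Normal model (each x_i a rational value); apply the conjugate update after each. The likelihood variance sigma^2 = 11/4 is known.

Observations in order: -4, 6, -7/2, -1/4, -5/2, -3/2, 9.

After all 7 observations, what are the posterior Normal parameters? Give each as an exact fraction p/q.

mu_0=185/291, tau_0^2=110/291

obs 1: x=-4 → posterior Normal(-35/17, 110/51)
obs 2: x=6 → posterior Normal(135/91, 110/91)
obs 3: x=-7/2 → posterior Normal(-5/131, 110/131)
obs 4: x=-1/4 → posterior Normal(-5/57, 110/171)
obs 5: x=-5/2 → posterior Normal(-115/211, 110/211)
obs 6: x=-3/2 → posterior Normal(-175/251, 110/251)
obs 7: x=9 → posterior Normal(185/291, 110/291)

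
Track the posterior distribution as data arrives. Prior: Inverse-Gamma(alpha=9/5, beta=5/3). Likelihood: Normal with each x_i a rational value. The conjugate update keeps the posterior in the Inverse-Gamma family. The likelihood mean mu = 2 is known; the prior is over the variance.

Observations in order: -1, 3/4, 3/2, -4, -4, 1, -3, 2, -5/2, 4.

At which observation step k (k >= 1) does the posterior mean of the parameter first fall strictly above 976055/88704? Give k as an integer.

k = 5

obs 1: x=-1 → posterior Inverse-Gamma(23/10, 37/6)
obs 2: x=3/4 → posterior Inverse-Gamma(14/5, 667/96)
obs 3: x=3/2 → posterior Inverse-Gamma(33/10, 679/96)
obs 4: x=-4 → posterior Inverse-Gamma(19/5, 2407/96)
obs 5: x=-4 → posterior Inverse-Gamma(43/10, 4135/96)
obs 6: x=1 → posterior Inverse-Gamma(24/5, 4183/96)
obs 7: x=-3 → posterior Inverse-Gamma(53/10, 5383/96)
obs 8: x=2 → posterior Inverse-Gamma(29/5, 5383/96)
obs 9: x=-5/2 → posterior Inverse-Gamma(63/10, 6355/96)
obs 10: x=4 → posterior Inverse-Gamma(34/5, 6547/96)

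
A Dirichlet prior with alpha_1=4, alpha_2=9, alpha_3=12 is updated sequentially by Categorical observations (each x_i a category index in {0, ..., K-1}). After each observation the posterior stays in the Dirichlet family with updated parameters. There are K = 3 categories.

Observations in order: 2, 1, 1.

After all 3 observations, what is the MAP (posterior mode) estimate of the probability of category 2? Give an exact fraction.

obs 1: x=2 → posterior Dirichlet(4, 9, 13)
obs 2: x=1 → posterior Dirichlet(4, 10, 13)
obs 3: x=1 → posterior Dirichlet(4, 11, 13)

12/25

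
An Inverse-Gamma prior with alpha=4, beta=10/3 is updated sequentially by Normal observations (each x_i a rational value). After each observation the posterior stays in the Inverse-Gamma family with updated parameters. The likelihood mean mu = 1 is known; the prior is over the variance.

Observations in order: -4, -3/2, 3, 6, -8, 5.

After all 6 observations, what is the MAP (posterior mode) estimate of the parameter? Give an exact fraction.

1967/192

obs 1: x=-4 → posterior Inverse-Gamma(9/2, 95/6)
obs 2: x=-3/2 → posterior Inverse-Gamma(5, 455/24)
obs 3: x=3 → posterior Inverse-Gamma(11/2, 503/24)
obs 4: x=6 → posterior Inverse-Gamma(6, 803/24)
obs 5: x=-8 → posterior Inverse-Gamma(13/2, 1775/24)
obs 6: x=5 → posterior Inverse-Gamma(7, 1967/24)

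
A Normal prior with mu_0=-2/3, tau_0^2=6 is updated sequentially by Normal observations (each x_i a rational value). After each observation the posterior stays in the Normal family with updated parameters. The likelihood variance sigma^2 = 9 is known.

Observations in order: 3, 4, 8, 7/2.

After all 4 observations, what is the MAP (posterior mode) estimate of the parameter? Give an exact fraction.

35/11

obs 1: x=3 → posterior Normal(4/5, 18/5)
obs 2: x=4 → posterior Normal(12/7, 18/7)
obs 3: x=8 → posterior Normal(28/9, 2)
obs 4: x=7/2 → posterior Normal(35/11, 18/11)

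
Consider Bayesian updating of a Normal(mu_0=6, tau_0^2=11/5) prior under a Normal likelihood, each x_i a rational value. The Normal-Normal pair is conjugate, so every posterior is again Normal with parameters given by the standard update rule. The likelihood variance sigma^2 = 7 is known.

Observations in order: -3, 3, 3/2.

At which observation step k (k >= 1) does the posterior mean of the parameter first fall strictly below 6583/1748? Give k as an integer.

k = 2

obs 1: x=-3 → posterior Normal(177/46, 77/46)
obs 2: x=3 → posterior Normal(70/19, 77/57)
obs 3: x=3/2 → posterior Normal(453/136, 77/68)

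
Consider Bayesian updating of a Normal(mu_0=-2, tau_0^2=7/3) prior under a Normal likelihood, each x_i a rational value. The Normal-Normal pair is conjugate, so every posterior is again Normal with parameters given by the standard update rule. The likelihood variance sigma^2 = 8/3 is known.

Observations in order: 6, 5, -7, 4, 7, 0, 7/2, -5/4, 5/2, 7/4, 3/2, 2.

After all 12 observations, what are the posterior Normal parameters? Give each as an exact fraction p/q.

obs 1: x=6 → posterior Normal(26/15, 56/45)
obs 2: x=5 → posterior Normal(61/22, 28/33)
obs 3: x=-7 → posterior Normal(12/29, 56/87)
obs 4: x=4 → posterior Normal(10/9, 14/27)
obs 5: x=7 → posterior Normal(89/43, 56/129)
obs 6: x=0 → posterior Normal(89/50, 28/75)
obs 7: x=7/2 → posterior Normal(227/114, 56/171)
obs 8: x=-5/4 → posterior Normal(419/256, 7/24)
obs 9: x=5/2 → posterior Normal(489/284, 56/213)
obs 10: x=7/4 → posterior Normal(269/156, 28/117)
obs 11: x=3/2 → posterior Normal(29/17, 56/255)
obs 12: x=2 → posterior Normal(159/92, 14/69)

mu_0=159/92, tau_0^2=14/69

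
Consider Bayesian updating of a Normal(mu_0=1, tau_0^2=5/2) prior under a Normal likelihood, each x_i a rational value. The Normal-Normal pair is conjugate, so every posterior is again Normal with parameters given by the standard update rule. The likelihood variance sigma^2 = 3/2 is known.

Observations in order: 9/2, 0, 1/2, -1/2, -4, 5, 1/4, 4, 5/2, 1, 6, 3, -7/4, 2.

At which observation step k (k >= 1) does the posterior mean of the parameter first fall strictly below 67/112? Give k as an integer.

obs 1: x=9/2 → posterior Normal(51/16, 15/16)
obs 2: x=0 → posterior Normal(51/26, 15/26)
obs 3: x=1/2 → posterior Normal(14/9, 5/12)
obs 4: x=-1/2 → posterior Normal(51/46, 15/46)
obs 5: x=-4 → posterior Normal(11/56, 15/56)
obs 6: x=5 → posterior Normal(61/66, 5/22)
obs 7: x=1/4 → posterior Normal(127/152, 15/76)
obs 8: x=4 → posterior Normal(207/172, 15/86)
obs 9: x=5/2 → posterior Normal(257/192, 5/32)
obs 10: x=1 → posterior Normal(277/212, 15/106)
obs 11: x=6 → posterior Normal(397/232, 15/116)
obs 12: x=3 → posterior Normal(457/252, 5/42)
obs 13: x=-7/4 → posterior Normal(211/136, 15/136)
obs 14: x=2 → posterior Normal(231/146, 15/146)

k = 5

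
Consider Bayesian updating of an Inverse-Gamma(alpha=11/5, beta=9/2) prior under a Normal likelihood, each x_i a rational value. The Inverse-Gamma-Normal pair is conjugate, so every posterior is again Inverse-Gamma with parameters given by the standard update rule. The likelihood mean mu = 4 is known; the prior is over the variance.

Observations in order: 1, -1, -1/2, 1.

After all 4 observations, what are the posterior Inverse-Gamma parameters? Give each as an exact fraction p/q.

obs 1: x=1 → posterior Inverse-Gamma(27/10, 9)
obs 2: x=-1 → posterior Inverse-Gamma(16/5, 43/2)
obs 3: x=-1/2 → posterior Inverse-Gamma(37/10, 253/8)
obs 4: x=1 → posterior Inverse-Gamma(21/5, 289/8)

alpha=21/5, beta=289/8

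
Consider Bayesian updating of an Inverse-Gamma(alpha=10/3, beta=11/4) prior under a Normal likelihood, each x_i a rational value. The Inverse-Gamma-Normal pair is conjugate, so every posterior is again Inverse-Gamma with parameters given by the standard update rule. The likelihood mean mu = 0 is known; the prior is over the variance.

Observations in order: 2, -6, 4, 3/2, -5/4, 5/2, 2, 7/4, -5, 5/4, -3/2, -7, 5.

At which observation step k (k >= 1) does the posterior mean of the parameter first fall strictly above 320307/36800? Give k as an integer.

k = 12

obs 1: x=2 → posterior Inverse-Gamma(23/6, 19/4)
obs 2: x=-6 → posterior Inverse-Gamma(13/3, 91/4)
obs 3: x=4 → posterior Inverse-Gamma(29/6, 123/4)
obs 4: x=3/2 → posterior Inverse-Gamma(16/3, 255/8)
obs 5: x=-5/4 → posterior Inverse-Gamma(35/6, 1045/32)
obs 6: x=5/2 → posterior Inverse-Gamma(19/3, 1145/32)
obs 7: x=2 → posterior Inverse-Gamma(41/6, 1209/32)
obs 8: x=7/4 → posterior Inverse-Gamma(22/3, 629/16)
obs 9: x=-5 → posterior Inverse-Gamma(47/6, 829/16)
obs 10: x=5/4 → posterior Inverse-Gamma(25/3, 1683/32)
obs 11: x=-3/2 → posterior Inverse-Gamma(53/6, 1719/32)
obs 12: x=-7 → posterior Inverse-Gamma(28/3, 2503/32)
obs 13: x=5 → posterior Inverse-Gamma(59/6, 2903/32)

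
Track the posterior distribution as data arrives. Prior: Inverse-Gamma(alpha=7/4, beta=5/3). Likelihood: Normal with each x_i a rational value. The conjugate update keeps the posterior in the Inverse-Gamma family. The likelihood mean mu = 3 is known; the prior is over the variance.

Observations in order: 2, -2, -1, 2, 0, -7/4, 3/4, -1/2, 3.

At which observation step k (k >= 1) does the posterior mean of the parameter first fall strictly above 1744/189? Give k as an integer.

obs 1: x=2 → posterior Inverse-Gamma(9/4, 13/6)
obs 2: x=-2 → posterior Inverse-Gamma(11/4, 44/3)
obs 3: x=-1 → posterior Inverse-Gamma(13/4, 68/3)
obs 4: x=2 → posterior Inverse-Gamma(15/4, 139/6)
obs 5: x=0 → posterior Inverse-Gamma(17/4, 83/3)
obs 6: x=-7/4 → posterior Inverse-Gamma(19/4, 3739/96)
obs 7: x=3/4 → posterior Inverse-Gamma(21/4, 1991/48)
obs 8: x=-1/2 → posterior Inverse-Gamma(23/4, 2285/48)
obs 9: x=3 → posterior Inverse-Gamma(25/4, 2285/48)

k = 3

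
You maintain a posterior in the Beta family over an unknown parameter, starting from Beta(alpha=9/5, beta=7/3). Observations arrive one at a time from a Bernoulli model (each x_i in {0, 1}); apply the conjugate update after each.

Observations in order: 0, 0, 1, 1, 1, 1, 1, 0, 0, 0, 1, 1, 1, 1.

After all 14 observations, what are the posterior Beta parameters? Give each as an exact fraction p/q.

alpha=54/5, beta=22/3

obs 1: x=0 → posterior Beta(9/5, 10/3)
obs 2: x=0 → posterior Beta(9/5, 13/3)
obs 3: x=1 → posterior Beta(14/5, 13/3)
obs 4: x=1 → posterior Beta(19/5, 13/3)
obs 5: x=1 → posterior Beta(24/5, 13/3)
obs 6: x=1 → posterior Beta(29/5, 13/3)
obs 7: x=1 → posterior Beta(34/5, 13/3)
obs 8: x=0 → posterior Beta(34/5, 16/3)
obs 9: x=0 → posterior Beta(34/5, 19/3)
obs 10: x=0 → posterior Beta(34/5, 22/3)
obs 11: x=1 → posterior Beta(39/5, 22/3)
obs 12: x=1 → posterior Beta(44/5, 22/3)
obs 13: x=1 → posterior Beta(49/5, 22/3)
obs 14: x=1 → posterior Beta(54/5, 22/3)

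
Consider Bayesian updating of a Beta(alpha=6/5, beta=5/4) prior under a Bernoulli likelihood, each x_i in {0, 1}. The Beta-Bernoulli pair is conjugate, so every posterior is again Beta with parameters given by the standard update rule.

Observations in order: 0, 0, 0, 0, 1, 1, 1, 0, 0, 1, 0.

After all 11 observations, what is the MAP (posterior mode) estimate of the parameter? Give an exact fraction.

84/229

obs 1: x=0 → posterior Beta(6/5, 9/4)
obs 2: x=0 → posterior Beta(6/5, 13/4)
obs 3: x=0 → posterior Beta(6/5, 17/4)
obs 4: x=0 → posterior Beta(6/5, 21/4)
obs 5: x=1 → posterior Beta(11/5, 21/4)
obs 6: x=1 → posterior Beta(16/5, 21/4)
obs 7: x=1 → posterior Beta(21/5, 21/4)
obs 8: x=0 → posterior Beta(21/5, 25/4)
obs 9: x=0 → posterior Beta(21/5, 29/4)
obs 10: x=1 → posterior Beta(26/5, 29/4)
obs 11: x=0 → posterior Beta(26/5, 33/4)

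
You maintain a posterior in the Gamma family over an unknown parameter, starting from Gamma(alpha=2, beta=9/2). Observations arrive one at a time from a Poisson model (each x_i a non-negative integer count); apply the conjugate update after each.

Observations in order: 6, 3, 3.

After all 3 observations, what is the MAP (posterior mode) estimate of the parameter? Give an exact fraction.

26/15

obs 1: x=6 → posterior Gamma(8, 11/2)
obs 2: x=3 → posterior Gamma(11, 13/2)
obs 3: x=3 → posterior Gamma(14, 15/2)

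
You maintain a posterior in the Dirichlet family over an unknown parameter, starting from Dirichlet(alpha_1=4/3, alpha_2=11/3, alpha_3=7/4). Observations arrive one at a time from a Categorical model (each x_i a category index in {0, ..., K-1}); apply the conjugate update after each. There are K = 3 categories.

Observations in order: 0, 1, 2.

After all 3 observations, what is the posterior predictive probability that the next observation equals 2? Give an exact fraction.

obs 1: x=0 → posterior Dirichlet(7/3, 11/3, 7/4)
obs 2: x=1 → posterior Dirichlet(7/3, 14/3, 7/4)
obs 3: x=2 → posterior Dirichlet(7/3, 14/3, 11/4)

11/39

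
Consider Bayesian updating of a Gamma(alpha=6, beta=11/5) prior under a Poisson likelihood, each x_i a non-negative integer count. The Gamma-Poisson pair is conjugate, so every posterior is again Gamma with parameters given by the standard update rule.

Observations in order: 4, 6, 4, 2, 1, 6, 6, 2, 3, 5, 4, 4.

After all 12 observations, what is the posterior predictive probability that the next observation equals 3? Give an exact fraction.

429025951978273412978685974630937557107436278879814863584858771793912024784036697078342440144197913135625/2116221721151878702513879640660538050807948548479533247470680330073888452485563170296134353964655576088576

obs 1: x=4 → posterior Gamma(10, 16/5)
obs 2: x=6 → posterior Gamma(16, 21/5)
obs 3: x=4 → posterior Gamma(20, 26/5)
obs 4: x=2 → posterior Gamma(22, 31/5)
obs 5: x=1 → posterior Gamma(23, 36/5)
obs 6: x=6 → posterior Gamma(29, 41/5)
obs 7: x=6 → posterior Gamma(35, 46/5)
obs 8: x=2 → posterior Gamma(37, 51/5)
obs 9: x=3 → posterior Gamma(40, 56/5)
obs 10: x=5 → posterior Gamma(45, 61/5)
obs 11: x=4 → posterior Gamma(49, 66/5)
obs 12: x=4 → posterior Gamma(53, 71/5)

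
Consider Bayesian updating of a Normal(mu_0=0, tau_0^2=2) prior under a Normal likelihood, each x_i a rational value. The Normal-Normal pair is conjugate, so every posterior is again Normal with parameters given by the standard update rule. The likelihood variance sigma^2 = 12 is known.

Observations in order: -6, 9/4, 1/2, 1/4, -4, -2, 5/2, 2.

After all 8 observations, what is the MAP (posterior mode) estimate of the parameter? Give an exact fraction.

obs 1: x=-6 → posterior Normal(-6/7, 12/7)
obs 2: x=9/4 → posterior Normal(-15/32, 3/2)
obs 3: x=1/2 → posterior Normal(-13/36, 4/3)
obs 4: x=1/4 → posterior Normal(-3/10, 6/5)
obs 5: x=-4 → posterior Normal(-7/11, 12/11)
obs 6: x=-2 → posterior Normal(-3/4, 1)
obs 7: x=5/2 → posterior Normal(-1/2, 12/13)
obs 8: x=2 → posterior Normal(-9/28, 6/7)

-9/28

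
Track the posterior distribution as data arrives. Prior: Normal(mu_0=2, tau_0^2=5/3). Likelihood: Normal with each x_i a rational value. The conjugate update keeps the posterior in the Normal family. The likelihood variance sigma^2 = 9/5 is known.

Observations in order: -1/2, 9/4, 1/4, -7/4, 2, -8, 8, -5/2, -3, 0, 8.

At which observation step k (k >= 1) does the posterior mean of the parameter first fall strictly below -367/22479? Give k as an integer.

k = 6

obs 1: x=-1/2 → posterior Normal(83/104, 45/52)
obs 2: x=9/4 → posterior Normal(391/308, 45/77)
obs 3: x=1/4 → posterior Normal(52/51, 15/34)
obs 4: x=-7/4 → posterior Normal(241/508, 45/127)
obs 5: x=2 → posterior Normal(441/608, 45/152)
obs 6: x=-8 → posterior Normal(-359/708, 15/59)
obs 7: x=8 → posterior Normal(441/808, 45/202)
obs 8: x=-5/2 → posterior Normal(191/908, 45/227)
obs 9: x=-3 → posterior Normal(-109/1008, 5/28)
obs 10: x=0 → posterior Normal(-109/1108, 45/277)
obs 11: x=8 → posterior Normal(691/1208, 45/302)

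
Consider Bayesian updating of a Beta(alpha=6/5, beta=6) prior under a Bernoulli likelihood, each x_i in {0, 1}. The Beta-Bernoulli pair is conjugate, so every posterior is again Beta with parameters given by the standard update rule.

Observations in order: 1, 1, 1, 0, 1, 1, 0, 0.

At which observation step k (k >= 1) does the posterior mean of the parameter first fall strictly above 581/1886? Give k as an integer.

obs 1: x=1 → posterior Beta(11/5, 6)
obs 2: x=1 → posterior Beta(16/5, 6)
obs 3: x=1 → posterior Beta(21/5, 6)
obs 4: x=0 → posterior Beta(21/5, 7)
obs 5: x=1 → posterior Beta(26/5, 7)
obs 6: x=1 → posterior Beta(31/5, 7)
obs 7: x=0 → posterior Beta(31/5, 8)
obs 8: x=0 → posterior Beta(31/5, 9)

k = 2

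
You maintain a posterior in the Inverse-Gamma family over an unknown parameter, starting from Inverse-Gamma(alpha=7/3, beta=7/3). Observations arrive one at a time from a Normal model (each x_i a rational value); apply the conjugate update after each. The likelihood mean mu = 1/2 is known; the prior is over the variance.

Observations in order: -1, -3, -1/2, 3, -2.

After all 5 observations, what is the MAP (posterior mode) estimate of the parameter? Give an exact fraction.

14/5

obs 1: x=-1 → posterior Inverse-Gamma(17/6, 83/24)
obs 2: x=-3 → posterior Inverse-Gamma(10/3, 115/12)
obs 3: x=-1/2 → posterior Inverse-Gamma(23/6, 121/12)
obs 4: x=3 → posterior Inverse-Gamma(13/3, 317/24)
obs 5: x=-2 → posterior Inverse-Gamma(29/6, 49/3)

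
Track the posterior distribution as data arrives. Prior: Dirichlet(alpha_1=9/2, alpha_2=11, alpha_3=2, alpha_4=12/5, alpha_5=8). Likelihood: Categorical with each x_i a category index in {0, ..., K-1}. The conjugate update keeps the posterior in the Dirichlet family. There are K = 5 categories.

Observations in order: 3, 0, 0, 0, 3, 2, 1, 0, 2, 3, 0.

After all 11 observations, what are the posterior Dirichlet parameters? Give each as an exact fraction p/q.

obs 1: x=3 → posterior Dirichlet(9/2, 11, 2, 17/5, 8)
obs 2: x=0 → posterior Dirichlet(11/2, 11, 2, 17/5, 8)
obs 3: x=0 → posterior Dirichlet(13/2, 11, 2, 17/5, 8)
obs 4: x=0 → posterior Dirichlet(15/2, 11, 2, 17/5, 8)
obs 5: x=3 → posterior Dirichlet(15/2, 11, 2, 22/5, 8)
obs 6: x=2 → posterior Dirichlet(15/2, 11, 3, 22/5, 8)
obs 7: x=1 → posterior Dirichlet(15/2, 12, 3, 22/5, 8)
obs 8: x=0 → posterior Dirichlet(17/2, 12, 3, 22/5, 8)
obs 9: x=2 → posterior Dirichlet(17/2, 12, 4, 22/5, 8)
obs 10: x=3 → posterior Dirichlet(17/2, 12, 4, 27/5, 8)
obs 11: x=0 → posterior Dirichlet(19/2, 12, 4, 27/5, 8)

alpha_1=19/2, alpha_2=12, alpha_3=4, alpha_4=27/5, alpha_5=8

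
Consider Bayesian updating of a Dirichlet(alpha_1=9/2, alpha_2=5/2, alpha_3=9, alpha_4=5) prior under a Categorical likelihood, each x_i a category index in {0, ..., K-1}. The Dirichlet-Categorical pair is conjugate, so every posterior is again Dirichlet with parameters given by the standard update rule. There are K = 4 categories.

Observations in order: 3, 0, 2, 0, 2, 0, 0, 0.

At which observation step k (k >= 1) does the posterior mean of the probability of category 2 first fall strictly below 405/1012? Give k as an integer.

k = 2

obs 1: x=3 → posterior Dirichlet(9/2, 5/2, 9, 6)
obs 2: x=0 → posterior Dirichlet(11/2, 5/2, 9, 6)
obs 3: x=2 → posterior Dirichlet(11/2, 5/2, 10, 6)
obs 4: x=0 → posterior Dirichlet(13/2, 5/2, 10, 6)
obs 5: x=2 → posterior Dirichlet(13/2, 5/2, 11, 6)
obs 6: x=0 → posterior Dirichlet(15/2, 5/2, 11, 6)
obs 7: x=0 → posterior Dirichlet(17/2, 5/2, 11, 6)
obs 8: x=0 → posterior Dirichlet(19/2, 5/2, 11, 6)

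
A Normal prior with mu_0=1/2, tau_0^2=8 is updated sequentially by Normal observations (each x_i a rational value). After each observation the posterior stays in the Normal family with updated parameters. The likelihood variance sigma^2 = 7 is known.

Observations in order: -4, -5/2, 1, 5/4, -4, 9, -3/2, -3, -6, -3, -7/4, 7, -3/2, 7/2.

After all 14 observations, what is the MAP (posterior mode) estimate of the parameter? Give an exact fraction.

obs 1: x=-4 → posterior Normal(-19/10, 56/15)
obs 2: x=-5/2 → posterior Normal(-97/46, 56/23)
obs 3: x=1 → posterior Normal(-81/62, 56/31)
obs 4: x=5/4 → posterior Normal(-61/78, 56/39)
obs 5: x=-4 → posterior Normal(-125/94, 56/47)
obs 6: x=9 → posterior Normal(19/110, 56/55)
obs 7: x=-3/2 → posterior Normal(-5/126, 8/9)
obs 8: x=-3 → posterior Normal(-53/142, 56/71)
obs 9: x=-6 → posterior Normal(-149/158, 56/79)
obs 10: x=-3 → posterior Normal(-197/174, 56/87)
obs 11: x=-7/4 → posterior Normal(-45/38, 56/95)
obs 12: x=7 → posterior Normal(-113/206, 56/103)
obs 13: x=-3/2 → posterior Normal(-137/222, 56/111)
obs 14: x=7/2 → posterior Normal(-81/238, 8/17)

-81/238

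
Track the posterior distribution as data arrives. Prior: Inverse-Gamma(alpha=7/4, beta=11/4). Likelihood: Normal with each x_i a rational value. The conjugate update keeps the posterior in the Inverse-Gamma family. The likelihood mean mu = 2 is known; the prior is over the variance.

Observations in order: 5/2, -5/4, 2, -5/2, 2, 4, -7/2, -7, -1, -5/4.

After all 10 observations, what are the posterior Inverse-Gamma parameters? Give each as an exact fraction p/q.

alpha=27/4, beta=1371/16

obs 1: x=5/2 → posterior Inverse-Gamma(9/4, 23/8)
obs 2: x=-5/4 → posterior Inverse-Gamma(11/4, 261/32)
obs 3: x=2 → posterior Inverse-Gamma(13/4, 261/32)
obs 4: x=-5/2 → posterior Inverse-Gamma(15/4, 585/32)
obs 5: x=2 → posterior Inverse-Gamma(17/4, 585/32)
obs 6: x=4 → posterior Inverse-Gamma(19/4, 649/32)
obs 7: x=-7/2 → posterior Inverse-Gamma(21/4, 1133/32)
obs 8: x=-7 → posterior Inverse-Gamma(23/4, 2429/32)
obs 9: x=-1 → posterior Inverse-Gamma(25/4, 2573/32)
obs 10: x=-5/4 → posterior Inverse-Gamma(27/4, 1371/16)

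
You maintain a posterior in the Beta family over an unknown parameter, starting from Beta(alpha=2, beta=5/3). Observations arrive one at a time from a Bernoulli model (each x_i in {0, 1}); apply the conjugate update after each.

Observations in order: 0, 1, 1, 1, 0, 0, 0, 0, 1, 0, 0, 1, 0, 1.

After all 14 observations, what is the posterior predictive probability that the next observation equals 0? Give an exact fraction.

obs 1: x=0 → posterior Beta(2, 8/3)
obs 2: x=1 → posterior Beta(3, 8/3)
obs 3: x=1 → posterior Beta(4, 8/3)
obs 4: x=1 → posterior Beta(5, 8/3)
obs 5: x=0 → posterior Beta(5, 11/3)
obs 6: x=0 → posterior Beta(5, 14/3)
obs 7: x=0 → posterior Beta(5, 17/3)
obs 8: x=0 → posterior Beta(5, 20/3)
obs 9: x=1 → posterior Beta(6, 20/3)
obs 10: x=0 → posterior Beta(6, 23/3)
obs 11: x=0 → posterior Beta(6, 26/3)
obs 12: x=1 → posterior Beta(7, 26/3)
obs 13: x=0 → posterior Beta(7, 29/3)
obs 14: x=1 → posterior Beta(8, 29/3)

29/53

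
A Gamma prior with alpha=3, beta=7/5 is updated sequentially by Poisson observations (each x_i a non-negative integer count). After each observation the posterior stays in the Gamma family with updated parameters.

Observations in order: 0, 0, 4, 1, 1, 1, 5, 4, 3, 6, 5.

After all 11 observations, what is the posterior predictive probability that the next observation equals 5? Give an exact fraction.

191937421063955581604848285547982651596161189125133868540834611200000/2459475510915591313522914643416460823149826441897220888306701971829209

obs 1: x=0 → posterior Gamma(3, 12/5)
obs 2: x=0 → posterior Gamma(3, 17/5)
obs 3: x=4 → posterior Gamma(7, 22/5)
obs 4: x=1 → posterior Gamma(8, 27/5)
obs 5: x=1 → posterior Gamma(9, 32/5)
obs 6: x=1 → posterior Gamma(10, 37/5)
obs 7: x=5 → posterior Gamma(15, 42/5)
obs 8: x=4 → posterior Gamma(19, 47/5)
obs 9: x=3 → posterior Gamma(22, 52/5)
obs 10: x=6 → posterior Gamma(28, 57/5)
obs 11: x=5 → posterior Gamma(33, 62/5)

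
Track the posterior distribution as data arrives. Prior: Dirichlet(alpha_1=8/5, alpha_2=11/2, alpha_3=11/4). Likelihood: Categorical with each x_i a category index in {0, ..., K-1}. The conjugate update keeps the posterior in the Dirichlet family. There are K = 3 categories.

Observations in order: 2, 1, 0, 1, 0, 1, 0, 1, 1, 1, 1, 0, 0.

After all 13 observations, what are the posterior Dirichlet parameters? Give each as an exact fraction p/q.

alpha_1=33/5, alpha_2=25/2, alpha_3=15/4

obs 1: x=2 → posterior Dirichlet(8/5, 11/2, 15/4)
obs 2: x=1 → posterior Dirichlet(8/5, 13/2, 15/4)
obs 3: x=0 → posterior Dirichlet(13/5, 13/2, 15/4)
obs 4: x=1 → posterior Dirichlet(13/5, 15/2, 15/4)
obs 5: x=0 → posterior Dirichlet(18/5, 15/2, 15/4)
obs 6: x=1 → posterior Dirichlet(18/5, 17/2, 15/4)
obs 7: x=0 → posterior Dirichlet(23/5, 17/2, 15/4)
obs 8: x=1 → posterior Dirichlet(23/5, 19/2, 15/4)
obs 9: x=1 → posterior Dirichlet(23/5, 21/2, 15/4)
obs 10: x=1 → posterior Dirichlet(23/5, 23/2, 15/4)
obs 11: x=1 → posterior Dirichlet(23/5, 25/2, 15/4)
obs 12: x=0 → posterior Dirichlet(28/5, 25/2, 15/4)
obs 13: x=0 → posterior Dirichlet(33/5, 25/2, 15/4)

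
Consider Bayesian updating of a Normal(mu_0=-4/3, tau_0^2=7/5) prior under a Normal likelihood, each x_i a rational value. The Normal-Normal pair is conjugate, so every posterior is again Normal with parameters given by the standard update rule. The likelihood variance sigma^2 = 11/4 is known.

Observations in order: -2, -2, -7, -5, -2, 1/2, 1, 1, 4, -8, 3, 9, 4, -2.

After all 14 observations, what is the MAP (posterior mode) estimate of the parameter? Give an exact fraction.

-682/1341

obs 1: x=-2 → posterior Normal(-388/249, 77/83)
obs 2: x=-2 → posterior Normal(-556/333, 77/111)
obs 3: x=-7 → posterior Normal(-1144/417, 77/139)
obs 4: x=-5 → posterior Normal(-1564/501, 77/167)
obs 5: x=-2 → posterior Normal(-1732/585, 77/195)
obs 6: x=1/2 → posterior Normal(-1690/669, 77/223)
obs 7: x=1 → posterior Normal(-1606/753, 77/251)
obs 8: x=1 → posterior Normal(-1522/837, 77/279)
obs 9: x=4 → posterior Normal(-1186/921, 77/307)
obs 10: x=-8 → posterior Normal(-1858/1005, 77/335)
obs 11: x=3 → posterior Normal(-146/99, 7/33)
obs 12: x=9 → posterior Normal(-50/69, 77/391)
obs 13: x=4 → posterior Normal(-514/1257, 77/419)
obs 14: x=-2 → posterior Normal(-682/1341, 77/447)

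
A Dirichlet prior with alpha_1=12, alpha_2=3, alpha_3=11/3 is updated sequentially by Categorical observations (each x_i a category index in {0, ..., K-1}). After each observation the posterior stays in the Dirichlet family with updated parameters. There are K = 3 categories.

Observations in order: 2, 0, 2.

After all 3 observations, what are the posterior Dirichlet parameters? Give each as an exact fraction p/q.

obs 1: x=2 → posterior Dirichlet(12, 3, 14/3)
obs 2: x=0 → posterior Dirichlet(13, 3, 14/3)
obs 3: x=2 → posterior Dirichlet(13, 3, 17/3)

alpha_1=13, alpha_2=3, alpha_3=17/3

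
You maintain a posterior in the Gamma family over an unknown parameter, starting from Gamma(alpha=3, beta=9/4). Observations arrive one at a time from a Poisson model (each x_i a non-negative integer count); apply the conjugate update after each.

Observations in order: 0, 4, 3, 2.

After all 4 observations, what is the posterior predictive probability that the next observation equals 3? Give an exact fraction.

1388549804687500000000/8629188747598184440949

obs 1: x=0 → posterior Gamma(3, 13/4)
obs 2: x=4 → posterior Gamma(7, 17/4)
obs 3: x=3 → posterior Gamma(10, 21/4)
obs 4: x=2 → posterior Gamma(12, 25/4)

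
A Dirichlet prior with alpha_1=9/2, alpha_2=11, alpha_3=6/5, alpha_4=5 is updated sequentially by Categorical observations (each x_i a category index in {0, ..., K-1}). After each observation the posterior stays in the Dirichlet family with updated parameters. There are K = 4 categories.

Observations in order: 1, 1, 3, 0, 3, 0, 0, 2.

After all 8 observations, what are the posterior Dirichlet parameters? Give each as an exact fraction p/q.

obs 1: x=1 → posterior Dirichlet(9/2, 12, 6/5, 5)
obs 2: x=1 → posterior Dirichlet(9/2, 13, 6/5, 5)
obs 3: x=3 → posterior Dirichlet(9/2, 13, 6/5, 6)
obs 4: x=0 → posterior Dirichlet(11/2, 13, 6/5, 6)
obs 5: x=3 → posterior Dirichlet(11/2, 13, 6/5, 7)
obs 6: x=0 → posterior Dirichlet(13/2, 13, 6/5, 7)
obs 7: x=0 → posterior Dirichlet(15/2, 13, 6/5, 7)
obs 8: x=2 → posterior Dirichlet(15/2, 13, 11/5, 7)

alpha_1=15/2, alpha_2=13, alpha_3=11/5, alpha_4=7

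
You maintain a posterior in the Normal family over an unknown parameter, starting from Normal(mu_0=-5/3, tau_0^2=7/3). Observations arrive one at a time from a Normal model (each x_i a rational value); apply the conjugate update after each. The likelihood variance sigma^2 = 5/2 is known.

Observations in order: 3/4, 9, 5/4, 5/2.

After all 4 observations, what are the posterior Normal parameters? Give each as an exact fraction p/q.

mu_0=164/71, tau_0^2=35/71

obs 1: x=3/4 → posterior Normal(-1/2, 35/29)
obs 2: x=9 → posterior Normal(223/86, 35/43)
obs 3: x=5/4 → posterior Normal(43/19, 35/57)
obs 4: x=5/2 → posterior Normal(164/71, 35/71)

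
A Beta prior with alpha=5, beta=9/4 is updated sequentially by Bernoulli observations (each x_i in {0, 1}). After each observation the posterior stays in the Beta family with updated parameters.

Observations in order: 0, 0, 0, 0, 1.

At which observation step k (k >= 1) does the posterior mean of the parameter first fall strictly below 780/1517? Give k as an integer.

k = 3

obs 1: x=0 → posterior Beta(5, 13/4)
obs 2: x=0 → posterior Beta(5, 17/4)
obs 3: x=0 → posterior Beta(5, 21/4)
obs 4: x=0 → posterior Beta(5, 25/4)
obs 5: x=1 → posterior Beta(6, 25/4)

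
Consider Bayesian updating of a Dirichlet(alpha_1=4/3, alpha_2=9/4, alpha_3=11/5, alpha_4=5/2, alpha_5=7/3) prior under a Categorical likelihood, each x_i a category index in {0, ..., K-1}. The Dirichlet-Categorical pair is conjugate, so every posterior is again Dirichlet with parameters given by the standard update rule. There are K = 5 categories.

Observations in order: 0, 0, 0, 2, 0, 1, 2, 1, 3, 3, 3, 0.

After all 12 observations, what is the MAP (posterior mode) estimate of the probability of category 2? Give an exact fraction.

obs 1: x=0 → posterior Dirichlet(7/3, 9/4, 11/5, 5/2, 7/3)
obs 2: x=0 → posterior Dirichlet(10/3, 9/4, 11/5, 5/2, 7/3)
obs 3: x=0 → posterior Dirichlet(13/3, 9/4, 11/5, 5/2, 7/3)
obs 4: x=2 → posterior Dirichlet(13/3, 9/4, 16/5, 5/2, 7/3)
obs 5: x=0 → posterior Dirichlet(16/3, 9/4, 16/5, 5/2, 7/3)
obs 6: x=1 → posterior Dirichlet(16/3, 13/4, 16/5, 5/2, 7/3)
obs 7: x=2 → posterior Dirichlet(16/3, 13/4, 21/5, 5/2, 7/3)
obs 8: x=1 → posterior Dirichlet(16/3, 17/4, 21/5, 5/2, 7/3)
obs 9: x=3 → posterior Dirichlet(16/3, 17/4, 21/5, 7/2, 7/3)
obs 10: x=3 → posterior Dirichlet(16/3, 17/4, 21/5, 9/2, 7/3)
obs 11: x=3 → posterior Dirichlet(16/3, 17/4, 21/5, 11/2, 7/3)
obs 12: x=0 → posterior Dirichlet(19/3, 17/4, 21/5, 11/2, 7/3)

192/1057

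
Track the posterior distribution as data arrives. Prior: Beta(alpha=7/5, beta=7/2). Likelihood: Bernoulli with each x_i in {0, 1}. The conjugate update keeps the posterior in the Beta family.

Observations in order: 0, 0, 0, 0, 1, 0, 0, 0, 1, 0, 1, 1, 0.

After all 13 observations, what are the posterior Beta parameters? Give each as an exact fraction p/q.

alpha=27/5, beta=25/2

obs 1: x=0 → posterior Beta(7/5, 9/2)
obs 2: x=0 → posterior Beta(7/5, 11/2)
obs 3: x=0 → posterior Beta(7/5, 13/2)
obs 4: x=0 → posterior Beta(7/5, 15/2)
obs 5: x=1 → posterior Beta(12/5, 15/2)
obs 6: x=0 → posterior Beta(12/5, 17/2)
obs 7: x=0 → posterior Beta(12/5, 19/2)
obs 8: x=0 → posterior Beta(12/5, 21/2)
obs 9: x=1 → posterior Beta(17/5, 21/2)
obs 10: x=0 → posterior Beta(17/5, 23/2)
obs 11: x=1 → posterior Beta(22/5, 23/2)
obs 12: x=1 → posterior Beta(27/5, 23/2)
obs 13: x=0 → posterior Beta(27/5, 25/2)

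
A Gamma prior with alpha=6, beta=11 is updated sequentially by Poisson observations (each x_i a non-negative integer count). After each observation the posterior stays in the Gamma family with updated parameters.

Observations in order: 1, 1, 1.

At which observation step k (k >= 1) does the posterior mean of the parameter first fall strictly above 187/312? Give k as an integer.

obs 1: x=1 → posterior Gamma(7, 12)
obs 2: x=1 → posterior Gamma(8, 13)
obs 3: x=1 → posterior Gamma(9, 14)

k = 2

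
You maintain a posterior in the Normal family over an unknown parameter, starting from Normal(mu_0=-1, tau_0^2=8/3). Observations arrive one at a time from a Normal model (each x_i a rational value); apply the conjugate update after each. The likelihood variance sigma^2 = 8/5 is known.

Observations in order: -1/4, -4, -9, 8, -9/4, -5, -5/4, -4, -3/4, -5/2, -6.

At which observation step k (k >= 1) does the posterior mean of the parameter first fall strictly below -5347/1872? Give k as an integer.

k = 3

obs 1: x=-1/4 → posterior Normal(-17/32, 1)
obs 2: x=-4 → posterior Normal(-97/52, 8/13)
obs 3: x=-9 → posterior Normal(-277/72, 4/9)
obs 4: x=8 → posterior Normal(-117/92, 8/23)
obs 5: x=-9/4 → posterior Normal(-81/56, 2/7)
obs 6: x=-5 → posterior Normal(-131/66, 8/33)
obs 7: x=-5/4 → posterior Normal(-287/152, 4/19)
obs 8: x=-4 → posterior Normal(-367/172, 8/43)
obs 9: x=-3/4 → posterior Normal(-191/96, 1/6)
obs 10: x=-5/2 → posterior Normal(-108/53, 8/53)
obs 11: x=-6 → posterior Normal(-69/29, 4/29)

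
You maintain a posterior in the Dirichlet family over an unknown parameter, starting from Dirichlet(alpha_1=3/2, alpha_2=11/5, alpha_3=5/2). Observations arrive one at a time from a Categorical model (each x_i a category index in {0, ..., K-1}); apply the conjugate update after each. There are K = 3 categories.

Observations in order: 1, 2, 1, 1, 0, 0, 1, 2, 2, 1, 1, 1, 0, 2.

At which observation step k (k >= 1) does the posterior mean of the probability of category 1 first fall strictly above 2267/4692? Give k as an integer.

k = 4

obs 1: x=1 → posterior Dirichlet(3/2, 16/5, 5/2)
obs 2: x=2 → posterior Dirichlet(3/2, 16/5, 7/2)
obs 3: x=1 → posterior Dirichlet(3/2, 21/5, 7/2)
obs 4: x=1 → posterior Dirichlet(3/2, 26/5, 7/2)
obs 5: x=0 → posterior Dirichlet(5/2, 26/5, 7/2)
obs 6: x=0 → posterior Dirichlet(7/2, 26/5, 7/2)
obs 7: x=1 → posterior Dirichlet(7/2, 31/5, 7/2)
obs 8: x=2 → posterior Dirichlet(7/2, 31/5, 9/2)
obs 9: x=2 → posterior Dirichlet(7/2, 31/5, 11/2)
obs 10: x=1 → posterior Dirichlet(7/2, 36/5, 11/2)
obs 11: x=1 → posterior Dirichlet(7/2, 41/5, 11/2)
obs 12: x=1 → posterior Dirichlet(7/2, 46/5, 11/2)
obs 13: x=0 → posterior Dirichlet(9/2, 46/5, 11/2)
obs 14: x=2 → posterior Dirichlet(9/2, 46/5, 13/2)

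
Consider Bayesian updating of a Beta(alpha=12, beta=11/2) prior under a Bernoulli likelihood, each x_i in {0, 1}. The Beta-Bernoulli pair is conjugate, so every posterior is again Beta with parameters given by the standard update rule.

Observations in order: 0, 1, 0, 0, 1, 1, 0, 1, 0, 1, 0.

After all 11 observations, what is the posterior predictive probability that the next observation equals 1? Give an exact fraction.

34/57

obs 1: x=0 → posterior Beta(12, 13/2)
obs 2: x=1 → posterior Beta(13, 13/2)
obs 3: x=0 → posterior Beta(13, 15/2)
obs 4: x=0 → posterior Beta(13, 17/2)
obs 5: x=1 → posterior Beta(14, 17/2)
obs 6: x=1 → posterior Beta(15, 17/2)
obs 7: x=0 → posterior Beta(15, 19/2)
obs 8: x=1 → posterior Beta(16, 19/2)
obs 9: x=0 → posterior Beta(16, 21/2)
obs 10: x=1 → posterior Beta(17, 21/2)
obs 11: x=0 → posterior Beta(17, 23/2)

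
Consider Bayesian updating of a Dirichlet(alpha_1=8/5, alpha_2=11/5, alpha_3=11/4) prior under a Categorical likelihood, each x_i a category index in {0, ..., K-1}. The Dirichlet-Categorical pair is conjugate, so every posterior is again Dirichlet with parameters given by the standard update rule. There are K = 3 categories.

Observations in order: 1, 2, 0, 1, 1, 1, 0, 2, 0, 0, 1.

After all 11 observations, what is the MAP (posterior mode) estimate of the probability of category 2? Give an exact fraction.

obs 1: x=1 → posterior Dirichlet(8/5, 16/5, 11/4)
obs 2: x=2 → posterior Dirichlet(8/5, 16/5, 15/4)
obs 3: x=0 → posterior Dirichlet(13/5, 16/5, 15/4)
obs 4: x=1 → posterior Dirichlet(13/5, 21/5, 15/4)
obs 5: x=1 → posterior Dirichlet(13/5, 26/5, 15/4)
obs 6: x=1 → posterior Dirichlet(13/5, 31/5, 15/4)
obs 7: x=0 → posterior Dirichlet(18/5, 31/5, 15/4)
obs 8: x=2 → posterior Dirichlet(18/5, 31/5, 19/4)
obs 9: x=0 → posterior Dirichlet(23/5, 31/5, 19/4)
obs 10: x=0 → posterior Dirichlet(28/5, 31/5, 19/4)
obs 11: x=1 → posterior Dirichlet(28/5, 36/5, 19/4)

25/97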